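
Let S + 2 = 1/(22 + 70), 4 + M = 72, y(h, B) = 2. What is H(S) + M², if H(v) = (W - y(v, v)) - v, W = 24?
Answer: 427615/92 ≈ 4648.0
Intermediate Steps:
M = 68 (M = -4 + 72 = 68)
S = -183/92 (S = -2 + 1/(22 + 70) = -2 + 1/92 = -183/92 ≈ -1.9891)
H(v) = 22 - v (H(v) = (24 - 1*2) - v = (24 - 2) - v = 22 - v)
H(S) + M² = (22 - 1*(-183/92)) + 68² = (22 + 183/92) + 4624 = 2207/92 + 4624 = 427615/92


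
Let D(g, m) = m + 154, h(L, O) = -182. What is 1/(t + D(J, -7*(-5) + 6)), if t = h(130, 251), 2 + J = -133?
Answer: 1/13 ≈ 0.076923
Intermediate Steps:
J = -135 (J = -2 - 133 = -135)
D(g, m) = 154 + m
t = -182
1/(t + D(J, -7*(-5) + 6)) = 1/(-182 + (154 + (-7*(-5) + 6))) = 1/(-182 + (154 + (35 + 6))) = 1/(-182 + (154 + 41)) = 1/(-182 + 195) = 1/13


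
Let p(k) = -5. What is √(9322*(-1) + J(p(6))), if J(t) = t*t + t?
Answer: I*√9302 ≈ 96.447*I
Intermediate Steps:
J(t) = t + t² (J(t) = t² + t = t + t²)
√(9322*(-1) + J(p(6))) = √(9322*(-1) - 5*(1 - 5)) = √(-9322 - 5*(-4)) = √(-9322 + 20) = √(-9302) = I*√9302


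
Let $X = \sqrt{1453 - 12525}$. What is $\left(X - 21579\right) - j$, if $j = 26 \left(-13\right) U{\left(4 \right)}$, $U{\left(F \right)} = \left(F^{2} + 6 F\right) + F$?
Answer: $-6707 + 8 i \sqrt{173} \approx -6707.0 + 105.22 i$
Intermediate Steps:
$U{\left(F \right)} = F^{2} + 7 F$
$X = 8 i \sqrt{173}$ ($X = \sqrt{-11072} = 8 i \sqrt{173} \approx 105.22 i$)
$j = -14872$ ($j = 26 \left(-13\right) 4 \left(7 + 4\right) = - 338 \cdot 4 \cdot 11 = \left(-338\right) 44 = -14872$)
$\left(X - 21579\right) - j = \left(8 i \sqrt{173} - 21579\right) - -14872 = \left(8 i \sqrt{173} - 21579\right) + 14872 = \left(-21579 + 8 i \sqrt{173}\right) + 14872 = -6707 + 8 i \sqrt{173}$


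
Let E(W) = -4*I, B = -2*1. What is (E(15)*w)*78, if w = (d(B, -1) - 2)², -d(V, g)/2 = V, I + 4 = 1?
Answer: 3744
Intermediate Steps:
B = -2
I = -3 (I = -4 + 1 = -3)
E(W) = 12 (E(W) = -4*(-3) = 12)
d(V, g) = -2*V
w = 4 (w = (-2*(-2) - 2)² = (4 - 2)² = 2² = 4)
(E(15)*w)*78 = (12*4)*78 = 48*78 = 3744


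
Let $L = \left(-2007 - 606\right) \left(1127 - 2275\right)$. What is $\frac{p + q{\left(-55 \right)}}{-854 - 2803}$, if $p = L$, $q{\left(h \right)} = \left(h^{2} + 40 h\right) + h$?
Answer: $- \frac{3000494}{3657} \approx -820.48$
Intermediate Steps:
$q{\left(h \right)} = h^{2} + 41 h$
$L = 2999724$ ($L = \left(-2613\right) \left(-1148\right) = 2999724$)
$p = 2999724$
$\frac{p + q{\left(-55 \right)}}{-854 - 2803} = \frac{2999724 - 55 \left(41 - 55\right)}{-854 - 2803} = \frac{2999724 - -770}{-3657} = \left(2999724 + 770\right) \left(- \frac{1}{3657}\right) = 3000494 \left(- \frac{1}{3657}\right) = - \frac{3000494}{3657}$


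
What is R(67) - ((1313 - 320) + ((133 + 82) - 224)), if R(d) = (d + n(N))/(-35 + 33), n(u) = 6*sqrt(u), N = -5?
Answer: -2035/2 - 3*I*sqrt(5) ≈ -1017.5 - 6.7082*I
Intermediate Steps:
R(d) = -d/2 - 3*I*sqrt(5) (R(d) = (d + 6*sqrt(-5))/(-35 + 33) = (d + 6*(I*sqrt(5)))/(-2) = (d + 6*I*sqrt(5))*(-1/2) = -d/2 - 3*I*sqrt(5))
R(67) - ((1313 - 320) + ((133 + 82) - 224)) = (-1/2*67 - 3*I*sqrt(5)) - ((1313 - 320) + ((133 + 82) - 224)) = (-67/2 - 3*I*sqrt(5)) - (993 + (215 - 224)) = (-67/2 - 3*I*sqrt(5)) - (993 - 9) = (-67/2 - 3*I*sqrt(5)) - 1*984 = (-67/2 - 3*I*sqrt(5)) - 984 = -2035/2 - 3*I*sqrt(5)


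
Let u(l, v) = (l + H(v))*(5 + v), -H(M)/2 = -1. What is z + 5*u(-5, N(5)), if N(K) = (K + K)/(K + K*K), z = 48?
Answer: -32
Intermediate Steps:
H(M) = 2 (H(M) = -2*(-1) = 2)
N(K) = 2*K/(K + K²) (N(K) = (2*K)/(K + K²) = 2*K/(K + K²))
u(l, v) = (2 + l)*(5 + v) (u(l, v) = (l + 2)*(5 + v) = (2 + l)*(5 + v))
z + 5*u(-5, N(5)) = 48 + 5*(10 + 2*(2/(1 + 5)) + 5*(-5) - 10/(1 + 5)) = 48 + 5*(10 + 2*(2/6) - 25 - 10/6) = 48 + 5*(10 + 2*(2*(⅙)) - 25 - 10/6) = 48 + 5*(10 + 2*(⅓) - 25 - 5*⅓) = 48 + 5*(10 + ⅔ - 25 - 5/3) = 48 + 5*(-16) = 48 - 80 = -32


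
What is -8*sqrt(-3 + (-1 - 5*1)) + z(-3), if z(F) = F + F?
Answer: -6 - 24*I ≈ -6.0 - 24.0*I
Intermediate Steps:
z(F) = 2*F
-8*sqrt(-3 + (-1 - 5*1)) + z(-3) = -8*sqrt(-3 + (-1 - 5*1)) + 2*(-3) = -8*sqrt(-3 + (-1 - 5)) - 6 = -8*sqrt(-3 - 6) - 6 = -24*I - 6 = -6 - 24*I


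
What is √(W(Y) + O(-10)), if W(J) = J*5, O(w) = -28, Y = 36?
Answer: 2*√38 ≈ 12.329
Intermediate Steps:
W(J) = 5*J
√(W(Y) + O(-10)) = √(5*36 - 28) = √(180 - 28) = √152 = 2*√38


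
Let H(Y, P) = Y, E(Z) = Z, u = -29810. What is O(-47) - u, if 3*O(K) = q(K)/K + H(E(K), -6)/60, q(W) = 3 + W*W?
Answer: 252057671/8460 ≈ 29794.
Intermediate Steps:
q(W) = 3 + W²
O(K) = K/180 + (3 + K²)/(3*K) (O(K) = ((3 + K²)/K + K/60)/3 = (K/60 + (3 + K²)/K)/3 = K/180 + (3 + K²)/(3*K))
O(-47) - u = (1/(-47) + (61/180)*(-47)) - 1*(-29810) = (-1/47 - 2867/180) + 29810 = -134929/8460 + 29810 = 252057671/8460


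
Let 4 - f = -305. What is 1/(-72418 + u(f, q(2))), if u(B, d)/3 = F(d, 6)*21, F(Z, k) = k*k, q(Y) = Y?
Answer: -1/70150 ≈ -1.4255e-5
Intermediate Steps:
f = 309 (f = 4 - 1*(-305) = 4 + 305 = 309)
F(Z, k) = k**2
u(B, d) = 2268 (u(B, d) = 3*(6**2*21) = 3*(36*21) = 3*756 = 2268)
1/(-72418 + u(f, q(2))) = 1/(-72418 + 2268) = 1/(-70150) = -1/70150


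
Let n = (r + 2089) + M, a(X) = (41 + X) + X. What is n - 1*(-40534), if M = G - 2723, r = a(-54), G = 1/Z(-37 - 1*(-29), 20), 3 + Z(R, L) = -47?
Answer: 1991649/50 ≈ 39833.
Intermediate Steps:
Z(R, L) = -50 (Z(R, L) = -3 - 47 = -50)
a(X) = 41 + 2*X
G = -1/50 (G = 1/(-50) = -1/50 ≈ -0.020000)
r = -67 (r = 41 + 2*(-54) = 41 - 108 = -67)
M = -136151/50 (M = -1/50 - 2723 = -136151/50 ≈ -2723.0)
n = -35051/50 (n = (-67 + 2089) - 136151/50 = 2022 - 136151/50 = -35051/50 ≈ -701.02)
n - 1*(-40534) = -35051/50 - 1*(-40534) = -35051/50 + 40534 = 1991649/50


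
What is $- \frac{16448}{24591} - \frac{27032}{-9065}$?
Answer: $\frac{73663256}{31845345} \approx 2.3132$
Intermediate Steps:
$- \frac{16448}{24591} - \frac{27032}{-9065} = \left(-16448\right) \frac{1}{24591} - - \frac{27032}{9065} = - \frac{16448}{24591} + \frac{27032}{9065} = \frac{73663256}{31845345}$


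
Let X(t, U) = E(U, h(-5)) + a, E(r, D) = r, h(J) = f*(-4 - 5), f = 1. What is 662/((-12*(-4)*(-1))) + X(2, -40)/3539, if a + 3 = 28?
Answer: -1171769/84936 ≈ -13.796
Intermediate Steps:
h(J) = -9 (h(J) = 1*(-4 - 5) = 1*(-9) = -9)
a = 25 (a = -3 + 28 = 25)
X(t, U) = 25 + U (X(t, U) = U + 25 = 25 + U)
662/((-12*(-4)*(-1))) + X(2, -40)/3539 = 662/((-12*(-4)*(-1))) + (25 - 40)/3539 = 662/((48*(-1))) - 15*1/3539 = 662/(-48) - 15/3539 = 662*(-1/48) - 15/3539 = -331/24 - 15/3539 = -1171769/84936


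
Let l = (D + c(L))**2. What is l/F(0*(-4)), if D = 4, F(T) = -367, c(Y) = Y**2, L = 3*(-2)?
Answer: -1600/367 ≈ -4.3597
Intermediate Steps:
L = -6
l = 1600 (l = (4 + (-6)**2)**2 = (4 + 36)**2 = 40**2 = 1600)
l/F(0*(-4)) = 1600/(-367) = 1600*(-1/367) = -1600/367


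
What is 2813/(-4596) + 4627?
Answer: 21262879/4596 ≈ 4626.4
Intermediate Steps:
2813/(-4596) + 4627 = 2813*(-1/4596) + 4627 = -2813/4596 + 4627 = 21262879/4596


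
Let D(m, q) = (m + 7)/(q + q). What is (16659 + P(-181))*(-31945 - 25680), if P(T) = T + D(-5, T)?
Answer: -171867542125/181 ≈ -9.4954e+8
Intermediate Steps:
D(m, q) = (7 + m)/(2*q) (D(m, q) = (7 + m)/((2*q)) = (7 + m)*(1/(2*q)) = (7 + m)/(2*q))
P(T) = T + 1/T (P(T) = T + (7 - 5)/(2*T) = T + (½)*2/T = T + 1/T)
(16659 + P(-181))*(-31945 - 25680) = (16659 + (-181 + 1/(-181)))*(-31945 - 25680) = (16659 + (-181 - 1/181))*(-57625) = (16659 - 32762/181)*(-57625) = (2982517/181)*(-57625) = -171867542125/181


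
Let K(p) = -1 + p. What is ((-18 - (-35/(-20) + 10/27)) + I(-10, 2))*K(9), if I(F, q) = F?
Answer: -6506/27 ≈ -240.96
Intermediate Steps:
((-18 - (-35/(-20) + 10/27)) + I(-10, 2))*K(9) = ((-18 - (-35/(-20) + 10/27)) - 10)*(-1 + 9) = ((-18 - (-35*(-1/20) + 10*(1/27))) - 10)*8 = ((-18 - (7/4 + 10/27)) - 10)*8 = ((-18 - 1*229/108) - 10)*8 = ((-18 - 229/108) - 10)*8 = (-2173/108 - 10)*8 = -3253/108*8 = -6506/27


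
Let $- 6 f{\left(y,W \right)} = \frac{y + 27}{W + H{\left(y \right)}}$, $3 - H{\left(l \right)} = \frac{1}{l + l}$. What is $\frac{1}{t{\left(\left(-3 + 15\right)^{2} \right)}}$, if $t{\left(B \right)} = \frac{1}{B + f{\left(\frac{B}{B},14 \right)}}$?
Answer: $\frac{14228}{99} \approx 143.72$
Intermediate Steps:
$H{\left(l \right)} = 3 - \frac{1}{2 l}$ ($H{\left(l \right)} = 3 - \frac{1}{l + l} = 3 - \frac{1}{2 l}$)
$f{\left(y,W \right)} = - \frac{27 + y}{6 \left(3 + W - \frac{1}{2 y}\right)}$ ($f{\left(y,W \right)} = - \frac{\left(y + 27\right) \frac{1}{W + \left(3 - \frac{1}{2 y}\right)}}{6} = - \frac{\left(27 + y\right) \frac{1}{3 + W - \frac{1}{2 y}}}{6} = - \frac{\frac{1}{3 + W - \frac{1}{2 y}} \left(27 + y\right)}{6} = - \frac{27 + y}{6 \left(3 + W - \frac{1}{2 y}\right)}$)
$t{\left(B \right)} = \frac{1}{- \frac{28}{99} + B}$ ($t{\left(B \right)} = \frac{1}{B - \frac{\frac{B}{B} \left(27 + \frac{B}{B}\right)}{-3 + 18 \frac{B}{B} + 6 \cdot 14 \frac{B}{B}}} = \frac{1}{B - 1 \frac{1}{-3 + 18 \cdot 1 + 6 \cdot 14 \cdot 1} \left(27 + 1\right)} = \frac{1}{B - 1 \frac{1}{-3 + 18 + 84} \cdot 28} = \frac{1}{B - 1 \cdot \frac{1}{99} \cdot 28} = \frac{1}{B - \frac{28}{99}} = \frac{1}{- \frac{28}{99} + B}$)
$\frac{1}{t{\left(\left(-3 + 15\right)^{2} \right)}} = \frac{1}{99 \frac{1}{-28 + 99 \left(-3 + 15\right)^{2}}} = \frac{1}{99 \frac{1}{-28 + 99 \cdot 12^{2}}} = \frac{1}{99 \frac{1}{-28 + 99 \cdot 144}} = \frac{1}{99 \frac{1}{-28 + 14256}} = \frac{1}{99 \cdot \frac{1}{14228}} = \frac{1}{\frac{99}{14228}} = \frac{14228}{99}$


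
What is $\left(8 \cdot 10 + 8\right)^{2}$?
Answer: $7744$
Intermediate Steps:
$\left(8 \cdot 10 + 8\right)^{2} = \left(80 + 8\right)^{2} = 88^{2} = 7744$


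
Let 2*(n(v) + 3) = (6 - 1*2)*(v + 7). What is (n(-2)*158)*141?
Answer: 155946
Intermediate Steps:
n(v) = 11 + 2*v (n(v) = -3 + ((6 - 1*2)*(v + 7))/2 = -3 + ((6 - 2)*(7 + v))/2 = -3 + (4*(7 + v))/2 = -3 + (28 + 4*v)/2 = -3 + (14 + 2*v) = 11 + 2*v)
(n(-2)*158)*141 = ((11 + 2*(-2))*158)*141 = ((11 - 4)*158)*141 = (7*158)*141 = 1106*141 = 155946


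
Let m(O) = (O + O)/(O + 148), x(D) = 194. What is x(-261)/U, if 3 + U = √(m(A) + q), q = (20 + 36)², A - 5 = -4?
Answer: 86718/465925 + 194*√69622634/465925 ≈ 3.6604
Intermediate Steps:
A = 1 (A = 5 - 4 = 1)
m(O) = 2*O/(148 + O) (m(O) = (2*O)/(148 + O) = 2*O/(148 + O))
q = 3136 (q = 56² = 3136)
U = -3 + √69622634/149 (U = -3 + √(2*1/(148 + 1) + 3136) = -3 + √(2*1/149 + 3136) = -3 + √(2*1*(1/149) + 3136) = -3 + √(2/149 + 3136) = -3 + √(467266/149) = -3 + √69622634/149 ≈ 53.000)
x(-261)/U = 194/(-3 + √69622634/149)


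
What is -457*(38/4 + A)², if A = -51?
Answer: -3148273/4 ≈ -7.8707e+5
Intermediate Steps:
-457*(38/4 + A)² = -457*(38/4 - 51)² = -457*(38*(¼) - 51)² = -457*(19/2 - 51)² = -457*(-83/2)² = -457*6889/4 = -3148273/4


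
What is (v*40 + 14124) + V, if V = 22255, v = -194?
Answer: 28619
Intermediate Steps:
(v*40 + 14124) + V = (-194*40 + 14124) + 22255 = (-7760 + 14124) + 22255 = 6364 + 22255 = 28619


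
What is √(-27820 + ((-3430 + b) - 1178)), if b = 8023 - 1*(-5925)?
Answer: 4*I*√1155 ≈ 135.94*I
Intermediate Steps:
b = 13948 (b = 8023 + 5925 = 13948)
√(-27820 + ((-3430 + b) - 1178)) = √(-27820 + ((-3430 + 13948) - 1178)) = √(-27820 + (10518 - 1178)) = √(-27820 + 9340) = √(-18480) = 4*I*√1155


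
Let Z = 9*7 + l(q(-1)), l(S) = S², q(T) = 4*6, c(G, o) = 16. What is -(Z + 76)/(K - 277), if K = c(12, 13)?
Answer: 715/261 ≈ 2.7395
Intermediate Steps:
K = 16
q(T) = 24
Z = 639 (Z = 9*7 + 24² = 63 + 576 = 639)
-(Z + 76)/(K - 277) = -(639 + 76)/(16 - 277) = -715/(-261) = -715*(-1)/261 = -1*(-715/261) = 715/261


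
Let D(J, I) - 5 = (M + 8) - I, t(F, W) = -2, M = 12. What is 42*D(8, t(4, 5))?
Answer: 1134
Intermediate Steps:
D(J, I) = 25 - I (D(J, I) = 5 + ((12 + 8) - I) = 5 + (20 - I) = 25 - I)
42*D(8, t(4, 5)) = 42*(25 - 1*(-2)) = 42*(25 + 2) = 42*27 = 1134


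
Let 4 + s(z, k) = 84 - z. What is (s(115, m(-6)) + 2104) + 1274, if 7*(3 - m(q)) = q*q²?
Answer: 3343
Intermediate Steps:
m(q) = 3 - q³/7 (m(q) = 3 - q*q²/7 = 3 - q³/7)
s(z, k) = 80 - z (s(z, k) = -4 + (84 - z) = 80 - z)
(s(115, m(-6)) + 2104) + 1274 = ((80 - 1*115) + 2104) + 1274 = ((80 - 115) + 2104) + 1274 = (-35 + 2104) + 1274 = 2069 + 1274 = 3343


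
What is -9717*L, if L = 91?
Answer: -884247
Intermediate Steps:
-9717*L = -9717*91 = -884247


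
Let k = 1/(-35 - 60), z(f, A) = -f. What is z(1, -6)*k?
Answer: 1/95 ≈ 0.010526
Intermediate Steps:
k = -1/95 (k = 1/(-95) = -1/95 ≈ -0.010526)
z(1, -6)*k = -1*1*(-1/95) = -1*(-1/95) = 1/95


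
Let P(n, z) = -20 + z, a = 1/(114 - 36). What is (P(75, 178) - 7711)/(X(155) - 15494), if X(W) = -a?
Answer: 589134/1208533 ≈ 0.48748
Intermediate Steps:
a = 1/78 ≈ 0.012821
X(W) = -1/78 (X(W) = -1*1/78 = -1/78)
(P(75, 178) - 7711)/(X(155) - 15494) = ((-20 + 178) - 7711)/(-1/78 - 15494) = (158 - 7711)/(-1208533/78) = -7553*(-78/1208533) = 589134/1208533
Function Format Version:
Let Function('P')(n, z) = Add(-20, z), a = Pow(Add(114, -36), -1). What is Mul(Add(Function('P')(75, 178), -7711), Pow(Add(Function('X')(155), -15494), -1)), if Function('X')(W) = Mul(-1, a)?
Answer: Rational(589134, 1208533) ≈ 0.48748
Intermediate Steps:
a = Rational(1, 78) (a = Pow(78, -1) = Rational(1, 78) ≈ 0.012821)
Function('X')(W) = Rational(-1, 78) (Function('X')(W) = Mul(-1, Rational(1, 78)) = Rational(-1, 78))
Mul(Add(Function('P')(75, 178), -7711), Pow(Add(Function('X')(155), -15494), -1)) = Mul(Add(Add(-20, 178), -7711), Pow(Add(Rational(-1, 78), -15494), -1)) = Mul(Add(158, -7711), Pow(Rational(-1208533, 78), -1)) = Mul(-7553, Rational(-78, 1208533)) = Rational(589134, 1208533)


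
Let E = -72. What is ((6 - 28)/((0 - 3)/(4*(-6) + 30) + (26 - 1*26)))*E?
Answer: -3168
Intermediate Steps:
((6 - 28)/((0 - 3)/(4*(-6) + 30) + (26 - 1*26)))*E = ((6 - 28)/((0 - 3)/(4*(-6) + 30) + (26 - 1*26)))*(-72) = -22/(-3/(-24 + 30) + (26 - 26))*(-72) = -22/(-3/6 + 0)*(-72) = -22/(-3*⅙ + 0)*(-72) = -22/(-½ + 0)*(-72) = -22/(-½)*(-72) = -22*(-2)*(-72) = 44*(-72) = -3168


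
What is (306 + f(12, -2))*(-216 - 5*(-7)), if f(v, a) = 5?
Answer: -56291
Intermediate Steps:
(306 + f(12, -2))*(-216 - 5*(-7)) = (306 + 5)*(-216 - 5*(-7)) = 311*(-216 + 35) = 311*(-181) = -56291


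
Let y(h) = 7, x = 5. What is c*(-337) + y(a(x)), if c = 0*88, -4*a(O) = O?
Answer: 7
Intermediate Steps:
a(O) = -O/4
c = 0
c*(-337) + y(a(x)) = 0*(-337) + 7 = 0 + 7 = 7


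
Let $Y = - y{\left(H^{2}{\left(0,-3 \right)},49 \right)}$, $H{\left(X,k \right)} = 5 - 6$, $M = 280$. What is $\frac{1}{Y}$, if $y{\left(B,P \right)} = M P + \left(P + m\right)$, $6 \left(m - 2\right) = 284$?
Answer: $- \frac{3}{41455} \approx -7.2368 \cdot 10^{-5}$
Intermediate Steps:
$m = \frac{148}{3}$ ($m = 2 + \frac{1}{6} \cdot 284 = 2 + \frac{142}{3} = \frac{148}{3} \approx 49.333$)
$H{\left(X,k \right)} = -1$ ($H{\left(X,k \right)} = 5 - 6 = -1$)
$y{\left(B,P \right)} = \frac{148}{3} + 281 P$ ($y{\left(B,P \right)} = 280 P + \left(P + \frac{148}{3}\right) = 280 P + \left(\frac{148}{3} + P\right) = \frac{148}{3} + 281 P$)
$Y = - \frac{41455}{3}$ ($Y = - (\frac{148}{3} + 281 \cdot 49) = - (\frac{148}{3} + 13769) = \left(-1\right) \frac{41455}{3} = - \frac{41455}{3} \approx -13818.0$)
$\frac{1}{Y} = \frac{1}{- \frac{41455}{3}} = - \frac{3}{41455}$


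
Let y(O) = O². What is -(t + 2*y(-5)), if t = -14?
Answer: -36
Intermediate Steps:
-(t + 2*y(-5)) = -(-14 + 2*(-5)²) = -(-14 + 2*25) = -(-14 + 50) = -1*36 = -36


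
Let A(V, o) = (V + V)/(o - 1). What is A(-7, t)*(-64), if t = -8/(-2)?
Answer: 896/3 ≈ 298.67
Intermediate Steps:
t = 4 (t = -8*(-½) = 4)
A(V, o) = 2*V/(-1 + o) (A(V, o) = (2*V)/(-1 + o) = 2*V/(-1 + o))
A(-7, t)*(-64) = (2*(-7)/(-1 + 4))*(-64) = (2*(-7)/3)*(-64) = (2*(-7)*(⅓))*(-64) = -14/3*(-64) = 896/3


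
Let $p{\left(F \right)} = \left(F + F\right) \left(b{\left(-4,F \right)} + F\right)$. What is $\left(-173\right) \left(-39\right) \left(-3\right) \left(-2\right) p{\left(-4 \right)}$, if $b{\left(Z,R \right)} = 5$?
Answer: $-323856$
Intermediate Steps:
$p{\left(F \right)} = 2 F \left(5 + F\right)$ ($p{\left(F \right)} = \left(F + F\right) \left(5 + F\right) = 2 F \left(5 + F\right)$)
$\left(-173\right) \left(-39\right) \left(-3\right) \left(-2\right) p{\left(-4 \right)} = \left(-173\right) \left(-39\right) \left(-3\right) \left(-2\right) 2 \left(-4\right) \left(5 - 4\right) = 6747 \cdot 6 \cdot 2 \left(-4\right) 1 = 6747 \cdot 6 \left(-8\right) = 6747 \left(-48\right) = -323856$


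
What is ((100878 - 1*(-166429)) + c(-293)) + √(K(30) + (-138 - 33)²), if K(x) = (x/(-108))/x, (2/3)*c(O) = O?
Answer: 533735/2 + √9474081/18 ≈ 2.6704e+5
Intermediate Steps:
c(O) = 3*O/2
K(x) = -1/108 (K(x) = (x*(-1/108))/x = (-x/108)/x = -1/108)
((100878 - 1*(-166429)) + c(-293)) + √(K(30) + (-138 - 33)²) = ((100878 - 1*(-166429)) + (3/2)*(-293)) + √(-1/108 + (-138 - 33)²) = ((100878 + 166429) - 879/2) + √(-1/108 + (-171)²) = (267307 - 879/2) + √(-1/108 + 29241) = 533735/2 + √(3158027/108) = 533735/2 + √9474081/18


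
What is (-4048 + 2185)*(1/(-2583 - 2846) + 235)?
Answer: -2376841482/5429 ≈ -4.3780e+5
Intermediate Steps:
(-4048 + 2185)*(1/(-2583 - 2846) + 235) = -1863*(1/(-5429) + 235) = -1863*(-1/5429 + 235) = -1863*1275814/5429 = -2376841482/5429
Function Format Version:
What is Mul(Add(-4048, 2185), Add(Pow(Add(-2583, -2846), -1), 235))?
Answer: Rational(-2376841482, 5429) ≈ -4.3780e+5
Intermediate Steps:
Mul(Add(-4048, 2185), Add(Pow(Add(-2583, -2846), -1), 235)) = Mul(-1863, Add(Pow(-5429, -1), 235)) = Mul(-1863, Add(Rational(-1, 5429), 235)) = Mul(-1863, Rational(1275814, 5429)) = Rational(-2376841482, 5429)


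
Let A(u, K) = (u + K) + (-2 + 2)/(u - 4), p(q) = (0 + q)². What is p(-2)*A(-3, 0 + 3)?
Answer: 0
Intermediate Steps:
p(q) = q²
A(u, K) = K + u (A(u, K) = (K + u) + 0/(-4 + u) = (K + u) + 0 = K + u)
p(-2)*A(-3, 0 + 3) = (-2)²*((0 + 3) - 3) = 4*(3 - 3) = 4*0 = 0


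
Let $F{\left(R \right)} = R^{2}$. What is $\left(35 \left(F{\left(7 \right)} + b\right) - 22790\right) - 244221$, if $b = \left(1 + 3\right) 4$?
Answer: $-264736$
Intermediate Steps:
$b = 16$ ($b = 4 \cdot 4 = 16$)
$\left(35 \left(F{\left(7 \right)} + b\right) - 22790\right) - 244221 = \left(35 \left(7^{2} + 16\right) - 22790\right) - 244221 = \left(35 \left(49 + 16\right) - 22790\right) - 244221 = \left(35 \cdot 65 - 22790\right) - 244221 = \left(2275 - 22790\right) - 244221 = -20515 - 244221 = -264736$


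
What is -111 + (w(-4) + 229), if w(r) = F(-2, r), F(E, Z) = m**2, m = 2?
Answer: 122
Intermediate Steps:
F(E, Z) = 4 (F(E, Z) = 2**2 = 4)
w(r) = 4
-111 + (w(-4) + 229) = -111 + (4 + 229) = -111 + 233 = 122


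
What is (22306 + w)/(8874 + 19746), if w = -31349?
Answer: -9043/28620 ≈ -0.31597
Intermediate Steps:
(22306 + w)/(8874 + 19746) = (22306 - 31349)/(8874 + 19746) = -9043/28620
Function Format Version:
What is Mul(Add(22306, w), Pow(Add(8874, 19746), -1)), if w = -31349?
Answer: Rational(-9043, 28620) ≈ -0.31597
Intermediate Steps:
Mul(Add(22306, w), Pow(Add(8874, 19746), -1)) = Mul(Add(22306, -31349), Pow(Add(8874, 19746), -1)) = Mul(-9043, Pow(28620, -1)) = Mul(-9043, Rational(1, 28620)) = Rational(-9043, 28620)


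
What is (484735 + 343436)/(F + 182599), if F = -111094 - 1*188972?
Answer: -828171/117467 ≈ -7.0502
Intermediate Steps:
F = -300066 (F = -111094 - 188972 = -300066)
(484735 + 343436)/(F + 182599) = (484735 + 343436)/(-300066 + 182599) = 828171/(-117467) = 828171*(-1/117467) = -828171/117467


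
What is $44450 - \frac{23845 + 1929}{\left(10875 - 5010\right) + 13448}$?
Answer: $\frac{122633868}{2759} \approx 44449.0$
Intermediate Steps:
$44450 - \frac{23845 + 1929}{\left(10875 - 5010\right) + 13448} = 44450 - \frac{25774}{5865 + 13448} = 44450 - \frac{25774}{19313} = 44450 - 25774 \cdot \frac{1}{19313} = 44450 - \frac{3682}{2759} = \frac{122633868}{2759}$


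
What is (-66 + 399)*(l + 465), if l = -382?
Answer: 27639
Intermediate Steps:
(-66 + 399)*(l + 465) = (-66 + 399)*(-382 + 465) = 333*83 = 27639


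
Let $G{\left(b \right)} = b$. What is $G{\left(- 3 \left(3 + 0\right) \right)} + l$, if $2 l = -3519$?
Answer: $- \frac{3537}{2} \approx -1768.5$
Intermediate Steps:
$l = - \frac{3519}{2}$ ($l = \frac{1}{2} \left(-3519\right) = - \frac{3519}{2} \approx -1759.5$)
$G{\left(- 3 \left(3 + 0\right) \right)} + l = - 3 \left(3 + 0\right) - \frac{3519}{2} = \left(-3\right) 3 - \frac{3519}{2} = -9 - \frac{3519}{2} = - \frac{3537}{2}$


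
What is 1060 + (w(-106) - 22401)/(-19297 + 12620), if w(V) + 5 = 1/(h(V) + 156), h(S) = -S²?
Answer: 78668288081/73981160 ≈ 1063.4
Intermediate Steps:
w(V) = -5 + 1/(156 - V²) (w(V) = -5 + 1/(-V² + 156) = -5 + 1/(156 - V²))
1060 + (w(-106) - 22401)/(-19297 + 12620) = 1060 + ((779 - 5*(-106)²)/(-156 + (-106)²) - 22401)/(-19297 + 12620) = 1060 + ((779 - 5*11236)/(-156 + 11236) - 22401)/(-6677) = 1060 + ((779 - 56180)/11080 - 22401)*(-1/6677) = 1060 + ((1/11080)*(-55401) - 22401)*(-1/6677) = 1060 + (-55401/11080 - 22401)*(-1/6677) = 1060 - 248258481/11080*(-1/6677) = 1060 + 248258481/73981160 = 78668288081/73981160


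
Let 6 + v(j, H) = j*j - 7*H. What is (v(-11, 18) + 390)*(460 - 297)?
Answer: 61777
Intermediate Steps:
v(j, H) = -6 + j**2 - 7*H (v(j, H) = -6 + (j*j - 7*H) = -6 + (j**2 - 7*H) = -6 + j**2 - 7*H)
(v(-11, 18) + 390)*(460 - 297) = ((-6 + (-11)**2 - 7*18) + 390)*(460 - 297) = ((-6 + 121 - 126) + 390)*163 = (-11 + 390)*163 = 379*163 = 61777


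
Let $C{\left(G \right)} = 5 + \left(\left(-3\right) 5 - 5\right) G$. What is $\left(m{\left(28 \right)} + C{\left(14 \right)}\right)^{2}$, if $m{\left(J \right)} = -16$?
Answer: $84681$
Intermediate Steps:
$C{\left(G \right)} = 5 - 20 G$ ($C{\left(G \right)} = 5 + \left(-15 - 5\right) G = 5 - 20 G$)
$\left(m{\left(28 \right)} + C{\left(14 \right)}\right)^{2} = \left(-16 + \left(5 - 280\right)\right)^{2} = \left(-16 - 275\right)^{2} = \left(-291\right)^{2} = 84681$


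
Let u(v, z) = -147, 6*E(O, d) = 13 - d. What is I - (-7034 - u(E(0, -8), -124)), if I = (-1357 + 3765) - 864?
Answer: 8431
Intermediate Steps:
E(O, d) = 13/6 - d/6 (E(O, d) = (13 - d)/6 = 13/6 - d/6)
I = 1544 (I = 2408 - 864 = 1544)
I - (-7034 - u(E(0, -8), -124)) = 1544 - (-7034 - 1*(-147)) = 1544 - (-7034 + 147) = 1544 - 1*(-6887) = 1544 + 6887 = 8431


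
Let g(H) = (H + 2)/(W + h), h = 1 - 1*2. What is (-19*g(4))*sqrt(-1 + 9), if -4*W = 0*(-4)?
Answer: 228*sqrt(2) ≈ 322.44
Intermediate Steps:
W = 0 (W = -0*(-4) = -1/4*0 = 0)
h = -1 (h = 1 - 2 = -1)
g(H) = -2 - H (g(H) = (H + 2)/(0 - 1) = (2 + H)/(-1) = (2 + H)*(-1) = -2 - H)
(-19*g(4))*sqrt(-1 + 9) = (-19*(-2 - 1*4))*sqrt(-1 + 9) = (-19*(-2 - 4))*sqrt(8) = (-19*(-6))*(2*sqrt(2)) = 114*(2*sqrt(2)) = 228*sqrt(2)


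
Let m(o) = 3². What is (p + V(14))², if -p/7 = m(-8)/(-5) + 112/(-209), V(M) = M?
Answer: 1005968089/1092025 ≈ 921.20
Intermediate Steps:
m(o) = 9
p = 17087/1045 (p = -7*(9/(-5) + 112/(-209)) = -7*(9*(-⅕) + 112*(-1/209)) = -7*(-9/5 - 112/209) = -7*(-2441/1045) = 17087/1045 ≈ 16.351)
(p + V(14))² = (17087/1045 + 14)² = (31717/1045)² = 1005968089/1092025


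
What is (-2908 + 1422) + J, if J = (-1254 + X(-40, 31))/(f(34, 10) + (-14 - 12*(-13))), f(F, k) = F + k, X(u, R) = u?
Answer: -138845/93 ≈ -1493.0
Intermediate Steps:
J = -647/93 (J = (-1254 - 40)/((34 + 10) + (-14 - 12*(-13))) = -1294/(44 + (-14 + 156)) = -1294/(44 + 142) = -1294/186 = -1294*1/186 = -647/93 ≈ -6.9570)
(-2908 + 1422) + J = (-2908 + 1422) - 647/93 = -1486 - 647/93 = -138845/93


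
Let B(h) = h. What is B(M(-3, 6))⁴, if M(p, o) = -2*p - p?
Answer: 6561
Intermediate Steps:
M(p, o) = -3*p
B(M(-3, 6))⁴ = (-3*(-3))⁴ = 9⁴ = 6561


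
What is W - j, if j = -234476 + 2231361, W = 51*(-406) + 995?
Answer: -2016596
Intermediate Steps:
W = -19711 (W = -20706 + 995 = -19711)
j = 1996885
W - j = -19711 - 1*1996885 = -19711 - 1996885 = -2016596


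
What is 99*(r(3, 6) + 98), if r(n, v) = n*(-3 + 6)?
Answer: 10593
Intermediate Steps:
r(n, v) = 3*n (r(n, v) = n*3 = 3*n)
99*(r(3, 6) + 98) = 99*(3*3 + 98) = 99*(9 + 98) = 99*107 = 10593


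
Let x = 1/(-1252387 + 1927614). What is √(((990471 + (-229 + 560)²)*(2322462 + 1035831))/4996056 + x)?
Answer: √14609263330567248067555456171/140561329363 ≈ 859.90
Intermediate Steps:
x = 1/675227 ≈ 1.4810e-6
√(((990471 + (-229 + 560)²)*(2322462 + 1035831))/4996056 + x) = √(((990471 + (-229 + 560)²)*(2322462 + 1035831))/4996056 + 1/675227) = √(((990471 + 331²)*3358293)*(1/4996056) + 1/675227) = √(((990471 + 109561)*3358293)*(1/4996056) + 1/675227) = √((1100032*3358293)*(1/4996056) + 1/675227) = √(3694229765376*(1/4996056) + 1/675227) = √(153926240224/208169 + 1/675227) = √(103935153407939017/140561329363) = √14609263330567248067555456171/140561329363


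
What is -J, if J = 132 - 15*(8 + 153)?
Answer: 2283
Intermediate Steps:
J = -2283 (J = 132 - 15*161 = 132 - 2415 = -2283)
-J = -1*(-2283) = 2283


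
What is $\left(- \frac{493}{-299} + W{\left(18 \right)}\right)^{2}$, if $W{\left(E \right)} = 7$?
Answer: $\frac{6687396}{89401} \approx 74.802$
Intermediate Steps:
$\left(- \frac{493}{-299} + W{\left(18 \right)}\right)^{2} = \left(- \frac{493}{-299} + 7\right)^{2} = \left(\left(-493\right) \left(- \frac{1}{299}\right) + 7\right)^{2} = \left(\frac{493}{299} + 7\right)^{2} = \left(\frac{2586}{299}\right)^{2} = \frac{6687396}{89401}$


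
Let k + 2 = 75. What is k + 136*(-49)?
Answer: -6591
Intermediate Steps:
k = 73 (k = -2 + 75 = 73)
k + 136*(-49) = 73 + 136*(-49) = 73 - 6664 = -6591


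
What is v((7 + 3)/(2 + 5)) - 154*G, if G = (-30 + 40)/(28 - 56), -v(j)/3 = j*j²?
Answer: 15865/343 ≈ 46.254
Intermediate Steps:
v(j) = -3*j³ (v(j) = -3*j*j² = -3*j³)
G = -5/14 (G = 10/(-28) = 10*(-1/28) = -5/14 ≈ -0.35714)
v((7 + 3)/(2 + 5)) - 154*G = -3*(7 + 3)³/(2 + 5)³ - 154*(-5/14) = -3*(10/7)³ + 55 = -3*1000/343 + 55 = -3000/343 + 55 = 15865/343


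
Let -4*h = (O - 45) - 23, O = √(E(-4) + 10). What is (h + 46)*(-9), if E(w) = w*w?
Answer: -567 + 9*√26/4 ≈ -555.53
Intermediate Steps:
E(w) = w²
O = √26 (O = √((-4)² + 10) = √(16 + 10) = √26 ≈ 5.0990)
h = 17 - √26/4 (h = -((√26 - 45) - 23)/4 = -((-45 + √26) - 23)/4 = -(-68 + √26)/4 = 17 - √26/4 ≈ 15.725)
(h + 46)*(-9) = ((17 - √26/4) + 46)*(-9) = (63 - √26/4)*(-9) = -567 + 9*√26/4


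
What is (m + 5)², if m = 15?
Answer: 400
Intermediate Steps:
(m + 5)² = (15 + 5)² = 20² = 400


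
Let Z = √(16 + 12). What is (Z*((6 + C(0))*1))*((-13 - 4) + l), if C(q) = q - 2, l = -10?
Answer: -216*√7 ≈ -571.48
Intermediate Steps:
C(q) = -2 + q
Z = 2*√7 (Z = √28 = 2*√7 ≈ 5.2915)
(Z*((6 + C(0))*1))*((-13 - 4) + l) = ((2*√7)*((6 + (-2 + 0))*1))*((-13 - 4) - 10) = ((2*√7)*((6 - 2)*1))*(-17 - 10) = ((2*√7)*(4*1))*(-27) = ((2*√7)*4)*(-27) = (8*√7)*(-27) = -216*√7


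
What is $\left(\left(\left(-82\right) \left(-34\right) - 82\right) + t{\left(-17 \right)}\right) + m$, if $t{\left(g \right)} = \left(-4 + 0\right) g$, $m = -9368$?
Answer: $-6594$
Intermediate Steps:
$t{\left(g \right)} = - 4 g$
$\left(\left(\left(-82\right) \left(-34\right) - 82\right) + t{\left(-17 \right)}\right) + m = \left(\left(\left(-82\right) \left(-34\right) - 82\right) - -68\right) - 9368 = \left(\left(2788 - 82\right) + 68\right) - 9368 = \left(2706 + 68\right) - 9368 = 2774 - 9368 = -6594$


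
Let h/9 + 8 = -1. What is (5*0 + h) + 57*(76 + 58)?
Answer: 7557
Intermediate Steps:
h = -81 (h = -72 + 9*(-1) = -72 - 9 = -81)
(5*0 + h) + 57*(76 + 58) = (5*0 - 81) + 57*(76 + 58) = (0 - 81) + 57*134 = -81 + 7638 = 7557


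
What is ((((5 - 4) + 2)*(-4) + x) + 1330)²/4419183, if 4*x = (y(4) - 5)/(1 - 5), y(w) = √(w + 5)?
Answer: 37065675/94275904 ≈ 0.39316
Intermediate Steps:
y(w) = √(5 + w)
x = ⅛ (x = ((√(5 + 4) - 5)/(1 - 5))/4 = ((√9 - 5)/(-4))/4 = ((3 - 5)*(-¼))/4 = (-2*(-¼))/4 = (¼)*(½) = ⅛ ≈ 0.12500)
((((5 - 4) + 2)*(-4) + x) + 1330)²/4419183 = ((((5 - 4) + 2)*(-4) + ⅛) + 1330)²/4419183 = (((1 + 2)*(-4) + ⅛) + 1330)²*(1/4419183) = ((3*(-4) + ⅛) + 1330)²*(1/4419183) = ((-12 + ⅛) + 1330)²*(1/4419183) = (-95/8 + 1330)²*(1/4419183) = (10545/8)²*(1/4419183) = (111197025/64)*(1/4419183) = 37065675/94275904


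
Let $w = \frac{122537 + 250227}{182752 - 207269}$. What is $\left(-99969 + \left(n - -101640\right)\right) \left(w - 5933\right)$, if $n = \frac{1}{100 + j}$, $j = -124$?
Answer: $- \frac{5848305708875}{588408} \approx -9.9392 \cdot 10^{6}$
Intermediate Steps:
$n = - \frac{1}{24}$ ($n = \frac{1}{100 - 124} = \frac{1}{-24} = - \frac{1}{24} \approx -0.041667$)
$w = - \frac{372764}{24517}$ ($w = \frac{372764}{-24517} = 372764 \left(- \frac{1}{24517}\right) = - \frac{372764}{24517} \approx -15.204$)
$\left(-99969 + \left(n - -101640\right)\right) \left(w - 5933\right) = \left(-99969 - - \frac{2439359}{24}\right) \left(- \frac{372764}{24517} - 5933\right) = \left(-99969 + \left(- \frac{1}{24} + 101640\right)\right) \left(- \frac{145832125}{24517}\right) = \left(-99969 + \frac{2439359}{24}\right) \left(- \frac{145832125}{24517}\right) = \frac{40103}{24} \left(- \frac{145832125}{24517}\right) = - \frac{5848305708875}{588408}$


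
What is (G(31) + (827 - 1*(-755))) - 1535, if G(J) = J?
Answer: 78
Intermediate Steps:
(G(31) + (827 - 1*(-755))) - 1535 = (31 + (827 - 1*(-755))) - 1535 = (31 + (827 + 755)) - 1535 = (31 + 1582) - 1535 = 1613 - 1535 = 78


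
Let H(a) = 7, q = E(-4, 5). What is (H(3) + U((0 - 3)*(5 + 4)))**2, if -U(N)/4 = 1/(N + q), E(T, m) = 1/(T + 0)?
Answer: 606841/11881 ≈ 51.077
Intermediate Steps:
E(T, m) = 1/T
q = -1/4 (q = 1/(-4) = -1/4 ≈ -0.25000)
U(N) = -4/(-1/4 + N) (U(N) = -4/(N - 1/4) = -4/(-1/4 + N))
(H(3) + U((0 - 3)*(5 + 4)))**2 = (7 - 16/(-1 + 4*((0 - 3)*(5 + 4))))**2 = (7 - 16/(-1 + 4*(-3*9)))**2 = (7 - 16/(-1 + 4*(-27)))**2 = (7 - 16/(-1 - 108))**2 = (7 - 16/(-109))**2 = (7 - 16*(-1/109))**2 = (7 + 16/109)**2 = (779/109)**2 = 606841/11881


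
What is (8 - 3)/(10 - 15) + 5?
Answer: 4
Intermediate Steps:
(8 - 3)/(10 - 15) + 5 = 5/(-5) + 5 = 5*(-1/5) + 5 = -1 + 5 = 4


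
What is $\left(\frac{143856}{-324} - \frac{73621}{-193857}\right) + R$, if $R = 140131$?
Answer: $\frac{27079376380}{193857} \approx 1.3969 \cdot 10^{5}$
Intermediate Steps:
$\left(\frac{143856}{-324} - \frac{73621}{-193857}\right) + R = \left(\frac{143856}{-324} - \frac{73621}{-193857}\right) + 140131 = \left(143856 \left(- \frac{1}{324}\right) - - \frac{73621}{193857}\right) + 140131 = \left(-444 + \frac{73621}{193857}\right) + 140131 = - \frac{85998887}{193857} + 140131 = \frac{27079376380}{193857}$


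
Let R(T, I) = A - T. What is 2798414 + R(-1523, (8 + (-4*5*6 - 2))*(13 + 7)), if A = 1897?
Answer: 2801834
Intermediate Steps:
R(T, I) = 1897 - T
2798414 + R(-1523, (8 + (-4*5*6 - 2))*(13 + 7)) = 2798414 + (1897 - 1*(-1523)) = 2798414 + (1897 + 1523) = 2798414 + 3420 = 2801834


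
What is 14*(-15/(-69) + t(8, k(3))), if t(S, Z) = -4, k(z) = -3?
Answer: -1218/23 ≈ -52.957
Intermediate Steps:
14*(-15/(-69) + t(8, k(3))) = 14*(-15/(-69) - 4) = 14*(-15*(-1/69) - 4) = 14*(5/23 - 4) = 14*(-87/23) = -1218/23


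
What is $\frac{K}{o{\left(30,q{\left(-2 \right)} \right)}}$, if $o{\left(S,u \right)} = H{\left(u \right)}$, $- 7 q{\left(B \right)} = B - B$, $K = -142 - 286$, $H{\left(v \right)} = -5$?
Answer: $\frac{428}{5} \approx 85.6$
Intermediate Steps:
$K = -428$
$q{\left(B \right)} = 0$ ($q{\left(B \right)} = - \frac{B - B}{7} = \left(- \frac{1}{7}\right) 0 = 0$)
$o{\left(S,u \right)} = -5$
$\frac{K}{o{\left(30,q{\left(-2 \right)} \right)}} = - \frac{428}{-5} = \left(-428\right) \left(- \frac{1}{5}\right) = \frac{428}{5}$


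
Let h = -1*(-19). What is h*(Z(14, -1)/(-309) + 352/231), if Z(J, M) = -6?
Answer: 63422/2163 ≈ 29.321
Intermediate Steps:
h = 19
h*(Z(14, -1)/(-309) + 352/231) = 19*(-6/(-309) + 352/231) = 19*(-6*(-1/309) + 352*(1/231)) = 19*(2/103 + 32/21) = 19*(3338/2163) = 63422/2163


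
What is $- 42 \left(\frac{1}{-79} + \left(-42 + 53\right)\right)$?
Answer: $- \frac{36456}{79} \approx -461.47$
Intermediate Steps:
$- 42 \left(\frac{1}{-79} + \left(-42 + 53\right)\right) = - 42 \left(- \frac{1}{79} + 11\right) = \left(-42\right) \frac{868}{79} = - \frac{36456}{79}$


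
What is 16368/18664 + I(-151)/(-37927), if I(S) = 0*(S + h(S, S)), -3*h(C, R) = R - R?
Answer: 2046/2333 ≈ 0.87698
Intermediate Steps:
h(C, R) = 0 (h(C, R) = -(R - R)/3 = -1/3*0 = 0)
I(S) = 0 (I(S) = 0*(S + 0) = 0*S = 0)
16368/18664 + I(-151)/(-37927) = 16368/18664 + 0/(-37927) = 16368*(1/18664) + 0*(-1/37927) = 2046/2333 + 0 = 2046/2333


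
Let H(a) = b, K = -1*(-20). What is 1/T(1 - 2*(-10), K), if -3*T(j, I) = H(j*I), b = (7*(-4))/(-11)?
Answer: -33/28 ≈ -1.1786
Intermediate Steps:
K = 20
b = 28/11 (b = -28*(-1/11) = 28/11 ≈ 2.5455)
H(a) = 28/11
T(j, I) = -28/33 (T(j, I) = -⅓*28/11 = -28/33)
1/T(1 - 2*(-10), K) = 1/(-28/33) = -33/28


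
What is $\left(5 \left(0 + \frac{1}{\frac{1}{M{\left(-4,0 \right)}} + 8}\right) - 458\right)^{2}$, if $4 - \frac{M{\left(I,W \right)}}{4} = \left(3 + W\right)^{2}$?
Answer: $\frac{5288489284}{25281} \approx 2.0919 \cdot 10^{5}$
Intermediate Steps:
$M{\left(I,W \right)} = 16 - 4 \left(3 + W\right)^{2}$
$\left(5 \left(0 + \frac{1}{\frac{1}{M{\left(-4,0 \right)}} + 8}\right) - 458\right)^{2} = \left(5 \left(0 + \frac{1}{\frac{1}{16 - 4 \left(3 + 0\right)^{2}} + 8}\right) - 458\right)^{2} = \left(5 \left(0 + \frac{1}{\frac{1}{16 - 4 \cdot 3^{2}} + 8}\right) - 458\right)^{2} = \left(5 \left(0 + \frac{1}{\frac{1}{16 - 36} + 8}\right) - 458\right)^{2} = \left(5 \left(0 + \frac{1}{\frac{1}{-20} + 8}\right) - 458\right)^{2} = \left(5 \left(0 + \frac{1}{- \frac{1}{20} + 8}\right) - 458\right)^{2} = \left(5 \left(0 + \frac{1}{\frac{159}{20}}\right) - 458\right)^{2} = \left(5 \left(0 + \frac{20}{159}\right) - 458\right)^{2} = \left(5 \cdot \frac{20}{159} - 458\right)^{2} = \left(\frac{100}{159} - 458\right)^{2} = \left(- \frac{72722}{159}\right)^{2} = \frac{5288489284}{25281}$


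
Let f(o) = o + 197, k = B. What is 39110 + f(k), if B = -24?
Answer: 39283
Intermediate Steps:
k = -24
f(o) = 197 + o
39110 + f(k) = 39110 + (197 - 24) = 39110 + 173 = 39283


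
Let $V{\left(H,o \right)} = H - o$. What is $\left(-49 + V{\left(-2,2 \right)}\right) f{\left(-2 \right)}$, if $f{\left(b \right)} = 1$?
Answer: $-53$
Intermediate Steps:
$\left(-49 + V{\left(-2,2 \right)}\right) f{\left(-2 \right)} = \left(-49 - 4\right) 1 = \left(-53\right) 1 = -53$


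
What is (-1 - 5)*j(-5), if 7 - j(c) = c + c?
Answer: -102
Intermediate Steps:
j(c) = 7 - 2*c (j(c) = 7 - (c + c) = 7 - 2*c)
(-1 - 5)*j(-5) = (-1 - 5)*(7 - 2*(-5)) = -6*(7 + 10) = -6*17 = -102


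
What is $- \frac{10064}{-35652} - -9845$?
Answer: $\frac{87751001}{8913} \approx 9845.3$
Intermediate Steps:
$- \frac{10064}{-35652} - -9845 = \left(-10064\right) \left(- \frac{1}{35652}\right) + 9845 = \frac{2516}{8913} + 9845 = \frac{87751001}{8913}$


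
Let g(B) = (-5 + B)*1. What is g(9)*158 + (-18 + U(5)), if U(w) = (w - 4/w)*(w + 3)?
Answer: 3238/5 ≈ 647.60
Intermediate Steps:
U(w) = (3 + w)*(w - 4/w) (U(w) = (w - 4/w)*(3 + w) = (3 + w)*(w - 4/w))
g(B) = -5 + B
g(9)*158 + (-18 + U(5)) = (-5 + 9)*158 + (-18 + (-4 + 5² - 12/5 + 3*5)) = 4*158 + (-18 + (-4 + 25 - 12*⅕ + 15)) = 632 + (-18 + (-4 + 25 - 12/5 + 15)) = 632 + (-18 + 168/5) = 632 + 78/5 = 3238/5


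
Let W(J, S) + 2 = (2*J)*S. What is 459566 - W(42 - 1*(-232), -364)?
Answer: 659040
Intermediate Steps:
W(J, S) = -2 + 2*J*S (W(J, S) = -2 + (2*J)*S = -2 + 2*J*S)
459566 - W(42 - 1*(-232), -364) = 459566 - (-2 + 2*(42 - 1*(-232))*(-364)) = 459566 - (-2 + 2*(42 + 232)*(-364)) = 459566 - (-2 + 2*274*(-364)) = 459566 - (-2 - 199472) = 459566 - 1*(-199474) = 459566 + 199474 = 659040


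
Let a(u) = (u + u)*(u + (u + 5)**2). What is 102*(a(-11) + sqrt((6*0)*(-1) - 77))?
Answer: -56100 + 102*I*sqrt(77) ≈ -56100.0 + 895.05*I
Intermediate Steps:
a(u) = 2*u*(u + (5 + u)**2) (a(u) = (2*u)*(u + (5 + u)**2) = 2*u*(u + (5 + u)**2))
102*(a(-11) + sqrt((6*0)*(-1) - 77)) = 102*(2*(-11)*(-11 + (5 - 11)**2) + sqrt((6*0)*(-1) - 77)) = 102*(2*(-11)*(-11 + (-6)**2) + sqrt(0*(-1) - 77)) = 102*(2*(-11)*(-11 + 36) + sqrt(0 - 77)) = 102*(2*(-11)*25 + sqrt(-77)) = 102*(-550 + I*sqrt(77)) = -56100 + 102*I*sqrt(77)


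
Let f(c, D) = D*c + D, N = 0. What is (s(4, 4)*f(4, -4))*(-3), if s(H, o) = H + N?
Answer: 240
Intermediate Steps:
s(H, o) = H (s(H, o) = H + 0 = H)
f(c, D) = D + D*c
(s(4, 4)*f(4, -4))*(-3) = (4*(-4*(1 + 4)))*(-3) = (4*(-4*5))*(-3) = (4*(-20))*(-3) = -80*(-3) = 240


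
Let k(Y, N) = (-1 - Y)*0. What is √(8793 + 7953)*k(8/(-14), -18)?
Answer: 0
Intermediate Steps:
k(Y, N) = 0
√(8793 + 7953)*k(8/(-14), -18) = √(8793 + 7953)*0 = √16746*0 = 0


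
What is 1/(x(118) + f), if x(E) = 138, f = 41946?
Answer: 1/42084 ≈ 2.3762e-5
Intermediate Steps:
1/(x(118) + f) = 1/(138 + 41946) = 1/42084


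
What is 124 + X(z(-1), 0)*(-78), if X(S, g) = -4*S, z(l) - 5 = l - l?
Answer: 1684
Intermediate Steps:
z(l) = 5 (z(l) = 5 + (l - l) = 5 + 0 = 5)
124 + X(z(-1), 0)*(-78) = 124 - 4*5*(-78) = 124 - 20*(-78) = 124 + 1560 = 1684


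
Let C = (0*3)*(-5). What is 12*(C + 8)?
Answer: 96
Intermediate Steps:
C = 0 (C = 0*(-5) = 0)
12*(C + 8) = 12*(0 + 8) = 12*8 = 96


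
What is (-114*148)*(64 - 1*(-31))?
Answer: -1602840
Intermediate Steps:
(-114*148)*(64 - 1*(-31)) = -16872*(64 + 31) = -16872*95 = -1602840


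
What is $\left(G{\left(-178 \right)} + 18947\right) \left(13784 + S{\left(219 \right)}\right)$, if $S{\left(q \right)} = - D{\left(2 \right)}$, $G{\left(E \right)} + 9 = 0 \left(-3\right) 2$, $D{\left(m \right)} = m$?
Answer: $261003516$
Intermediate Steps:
$G{\left(E \right)} = -9$ ($G{\left(E \right)} = -9 + 0 \left(-3\right) 2 = -9 + 0 \cdot 2 = -9 + 0 = -9$)
$S{\left(q \right)} = -2$ ($S{\left(q \right)} = \left(-1\right) 2 = -2$)
$\left(G{\left(-178 \right)} + 18947\right) \left(13784 + S{\left(219 \right)}\right) = \left(-9 + 18947\right) \left(13784 - 2\right) = 18938 \cdot 13782 = 261003516$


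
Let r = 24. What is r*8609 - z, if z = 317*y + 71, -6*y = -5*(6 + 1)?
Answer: 1228175/6 ≈ 2.0470e+5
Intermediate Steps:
y = 35/6 (y = -(-5)*(6 + 1)/6 = -(-5)*7/6 = -1/6*(-35) = 35/6 ≈ 5.8333)
z = 11521/6 (z = 317*(35/6) + 71 = 11095/6 + 71 = 11521/6 ≈ 1920.2)
r*8609 - z = 24*8609 - 1*11521/6 = 206616 - 11521/6 = 1228175/6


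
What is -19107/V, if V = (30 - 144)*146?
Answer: 6369/5548 ≈ 1.1480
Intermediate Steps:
V = -16644 (V = -114*146 = -16644)
-19107/V = -19107/(-16644) = -19107*(-1/16644) = 6369/5548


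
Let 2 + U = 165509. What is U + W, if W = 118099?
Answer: 283606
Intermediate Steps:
U = 165507 (U = -2 + 165509 = 165507)
U + W = 165507 + 118099 = 283606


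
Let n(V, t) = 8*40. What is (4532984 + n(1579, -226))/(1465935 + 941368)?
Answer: 4533304/2407303 ≈ 1.8831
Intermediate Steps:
n(V, t) = 320
(4532984 + n(1579, -226))/(1465935 + 941368) = (4532984 + 320)/(1465935 + 941368) = 4533304/2407303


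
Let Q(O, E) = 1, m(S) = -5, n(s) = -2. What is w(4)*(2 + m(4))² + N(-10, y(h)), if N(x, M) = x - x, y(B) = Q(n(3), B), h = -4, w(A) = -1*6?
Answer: -54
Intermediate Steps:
w(A) = -6
y(B) = 1
N(x, M) = 0
w(4)*(2 + m(4))² + N(-10, y(h)) = -6*(2 - 5)² + 0 = -6*(-3)² + 0 = -6*9 + 0 = -54 + 0 = -54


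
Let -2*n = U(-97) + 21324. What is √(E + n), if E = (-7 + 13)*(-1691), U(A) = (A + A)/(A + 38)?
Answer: I*√72438371/59 ≈ 144.26*I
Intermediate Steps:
U(A) = 2*A/(38 + A) (U(A) = (2*A)/(38 + A) = 2*A/(38 + A))
E = -10146 (E = 6*(-1691) = -10146)
n = -629155/59 (n = -(2*(-97)/(38 - 97) + 21324)/2 = -(2*(-97)/(-59) + 21324)/2 = -(2*(-97)*(-1/59) + 21324)/2 = -(194/59 + 21324)/2 = -½*1258310/59 = -629155/59 ≈ -10664.)
√(E + n) = √(-10146 - 629155/59) = √(-1227769/59) = I*√72438371/59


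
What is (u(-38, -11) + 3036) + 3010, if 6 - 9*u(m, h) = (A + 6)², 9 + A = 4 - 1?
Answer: 18140/3 ≈ 6046.7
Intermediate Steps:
A = -6 (A = -9 + (4 - 1) = -9 + 3 = -6)
u(m, h) = ⅔ (u(m, h) = ⅔ - (-6 + 6)²/9 = ⅔ - ⅑*0² = ⅔ - ⅑*0 = ⅔ + 0 = ⅔)
(u(-38, -11) + 3036) + 3010 = (⅔ + 3036) + 3010 = 9110/3 + 3010 = 18140/3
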